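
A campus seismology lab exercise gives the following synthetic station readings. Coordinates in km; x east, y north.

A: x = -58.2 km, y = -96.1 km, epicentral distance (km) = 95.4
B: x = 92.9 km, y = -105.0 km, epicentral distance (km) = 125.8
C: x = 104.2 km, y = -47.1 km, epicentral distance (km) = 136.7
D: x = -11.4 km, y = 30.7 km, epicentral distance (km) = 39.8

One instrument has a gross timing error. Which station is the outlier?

B

Solve using three stations at a time. Using A, C, D (subtract circle equations pairwise → linear system) gives (x, y) ≈ (-26.2, -6.2).
Distances from that point to each station vs reported:
  A: calculated 95.4 vs reported 95.4 → residual 0.0 km
  B: calculated 154.8 vs reported 125.8 → residual 29.0 km
  C: calculated 136.7 vs reported 136.7 → residual 0.0 km
  D: calculated 39.8 vs reported 39.8 → residual 0.0 km
A, C, D are mutually consistent (residuals ≈ 0); B is off by 29.0 km.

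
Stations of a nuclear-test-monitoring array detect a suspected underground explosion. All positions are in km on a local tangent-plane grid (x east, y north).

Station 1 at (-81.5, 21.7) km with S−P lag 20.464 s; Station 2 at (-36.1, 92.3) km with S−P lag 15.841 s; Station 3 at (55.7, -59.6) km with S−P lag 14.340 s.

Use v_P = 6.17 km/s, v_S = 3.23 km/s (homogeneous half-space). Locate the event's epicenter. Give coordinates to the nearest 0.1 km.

Distance from S−P lag: d = Δt · v_P v_S / (v_P − v_S) = Δt · (6.17·3.23)/(6.17−3.23) ≈ 6.7786·Δt.
So d_Station 1 = 138.72, d_Station 2 = 107.38, d_Station 3 = 97.21 km.
Circle about each station: (x + 81.5)² + (y − 21.7)² = 138.72²; (x + 36.1)² + (y − 92.3)² = 107.38²; (x − 55.7)² + (y + 59.6)² = 97.21².
Subtracting the Station 1 equation from the Station 2 and Station 3 equations removes the quadratic terms:
90.8 x + 141.2 y = 10422.13
274.4 x − 162.6 y = 9334.96
Solving the 2×2 system: x ≈ 56.3, y ≈ 37.6 km.

(56.3, 37.6)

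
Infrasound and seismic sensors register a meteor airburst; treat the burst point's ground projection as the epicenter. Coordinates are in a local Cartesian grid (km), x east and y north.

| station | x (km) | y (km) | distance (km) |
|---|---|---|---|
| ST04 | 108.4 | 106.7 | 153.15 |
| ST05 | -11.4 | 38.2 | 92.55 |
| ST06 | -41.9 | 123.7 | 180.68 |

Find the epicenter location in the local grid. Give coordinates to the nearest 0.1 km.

Circle about each station: (x − 108.4)² + (y − 106.7)² = 153.15²; (x + 11.4)² + (y − 38.2)² = 92.55²; (x + 41.9)² + (y − 123.7)² = 180.68².
Subtracting the ST04 equation from the ST05 and ST06 equations removes the quadratic terms:
-239.6 x − 137.0 y = -6656.83
-300.6 x + 34.0 y = -15268.49
Solving the 2×2 system: x ≈ 47.0, y ≈ -33.6 km.
Check against ST04 (with the unrounded x, y): √((x − 108.4)²+(y − 106.7)²) = 153.15 ≈ 153.15 km. ✓

47.0 km east, -33.6 km north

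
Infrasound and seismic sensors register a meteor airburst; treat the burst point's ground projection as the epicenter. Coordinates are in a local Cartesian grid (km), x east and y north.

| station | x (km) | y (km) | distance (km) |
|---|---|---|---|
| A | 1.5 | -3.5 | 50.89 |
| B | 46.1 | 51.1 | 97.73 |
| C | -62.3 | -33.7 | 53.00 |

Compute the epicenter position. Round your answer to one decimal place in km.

Circle about each station: (x − 1.5)² + (y + 3.5)² = 50.89²; (x − 46.1)² + (y − 51.1)² = 97.73²; (x + 62.3)² + (y + 33.7)² = 53.00².
Subtracting pairs of circle equations eliminates x²+y² and gives linear equations (the radical axes):
89.2 x + 109.2 y = -2239.44
-127.6 x − 60.4 y = 4783.27
Solving the 2×2 system: x ≈ -45.3, y ≈ 16.5 km.
Check against A (with the unrounded x, y): √((x − 1.5)²+(y + 3.5)²) = 50.88 ≈ 50.89 km. ✓

x ≈ -45.3 km, y ≈ 16.5 km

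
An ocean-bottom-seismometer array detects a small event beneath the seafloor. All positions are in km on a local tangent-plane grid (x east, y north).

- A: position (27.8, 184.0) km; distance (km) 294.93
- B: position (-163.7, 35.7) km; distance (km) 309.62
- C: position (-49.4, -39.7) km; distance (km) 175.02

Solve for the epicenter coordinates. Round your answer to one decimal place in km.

(115.8, -97.5)

Circle about each station: (x − 27.8)² + (y − 184.0)² = 294.93²; (x + 163.7)² + (y − 35.7)² = 309.62²; (x + 49.4)² + (y + 39.7)² = 175.02².
Subtracting the A equation from the B and C equations removes the quadratic terms:
-383.0 x − 296.6 y = -15437.50
-154.4 x − 447.4 y = 25739.31
Solving the 2×2 system: x ≈ 115.8, y ≈ -97.5 km.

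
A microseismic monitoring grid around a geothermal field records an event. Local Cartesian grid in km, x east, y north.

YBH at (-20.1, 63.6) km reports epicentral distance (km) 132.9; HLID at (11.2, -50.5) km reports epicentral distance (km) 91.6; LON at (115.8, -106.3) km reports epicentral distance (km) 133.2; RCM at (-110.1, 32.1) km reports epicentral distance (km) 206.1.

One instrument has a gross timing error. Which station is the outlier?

Solve using three stations at a time. Using YBH, HLID, RCM (subtract circle equations pairwise → linear system) gives (x, y) ≈ (92.2, -7.6).
Distances from that point to each station vs reported:
  YBH: calculated 132.9 vs reported 132.9 → residual 0.0 km
  HLID: calculated 91.6 vs reported 91.6 → residual 0.0 km
  LON: calculated 101.5 vs reported 133.2 → residual 31.7 km
  RCM: calculated 206.1 vs reported 206.1 → residual 0.0 km
YBH, HLID, RCM are mutually consistent (residuals ≈ 0); LON is off by 31.7 km.

LON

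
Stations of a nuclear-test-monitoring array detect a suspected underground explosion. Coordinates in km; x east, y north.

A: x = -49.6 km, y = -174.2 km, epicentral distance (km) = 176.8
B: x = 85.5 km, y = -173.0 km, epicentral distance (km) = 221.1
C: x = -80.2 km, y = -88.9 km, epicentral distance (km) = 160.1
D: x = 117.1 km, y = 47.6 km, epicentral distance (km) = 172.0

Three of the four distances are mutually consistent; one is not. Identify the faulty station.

Solve using three stations at a time. Using A, B, D (subtract circle equations pairwise → linear system) gives (x, y) ≈ (-48.9, 2.6).
Distances from that point to each station vs reported:
  A: calculated 176.8 vs reported 176.8 → residual 0.0 km
  B: calculated 221.1 vs reported 221.1 → residual 0.0 km
  C: calculated 96.7 vs reported 160.1 → residual 63.4 km
  D: calculated 172.0 vs reported 172.0 → residual 0.0 km
A, B, D are mutually consistent (residuals ≈ 0); C is off by 63.4 km.

C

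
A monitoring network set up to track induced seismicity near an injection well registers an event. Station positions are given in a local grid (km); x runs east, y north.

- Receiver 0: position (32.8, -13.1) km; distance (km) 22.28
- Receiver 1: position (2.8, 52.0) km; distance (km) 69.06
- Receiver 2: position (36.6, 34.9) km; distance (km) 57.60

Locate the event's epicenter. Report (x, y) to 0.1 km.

10.8 km east, -16.6 km north

Circle about each station: (x − 32.8)² + (y + 13.1)² = 22.28²; (x − 2.8)² + (y − 52.0)² = 69.06²; (x − 36.6)² + (y − 34.9)² = 57.60².
Subtracting the Receiver 0 equation from the Receiver 1 and Receiver 2 equations removes the quadratic terms:
-60.0 x + 130.2 y = -2808.50
7.6 x + 96.0 y = -1511.24
Solving the 2×2 system: x ≈ 10.8, y ≈ -16.6 km.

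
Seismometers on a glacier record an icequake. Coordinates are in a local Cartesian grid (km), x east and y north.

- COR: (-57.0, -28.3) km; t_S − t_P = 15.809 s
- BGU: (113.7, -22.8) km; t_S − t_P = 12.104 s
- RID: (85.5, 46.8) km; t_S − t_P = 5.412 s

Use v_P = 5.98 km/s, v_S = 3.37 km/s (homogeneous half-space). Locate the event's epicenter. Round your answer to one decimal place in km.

Distance from S−P lag: d = Δt · v_P v_S / (v_P − v_S) = Δt · (5.98·3.37)/(5.98−3.37) ≈ 7.7213·Δt.
So d_COR = 122.07, d_BGU = 93.46, d_RID = 41.79 km.
Circle about each station: (x + 57.0)² + (y + 28.3)² = 122.07²; (x − 113.7)² + (y + 22.8)² = 93.46²; (x − 85.5)² + (y − 46.8)² = 41.79².
Subtracting pairs of circle equations eliminates x²+y² and gives linear equations (the radical axes):
341.4 x + 11.0 y = 15563.95
285.0 x + 150.2 y = 18605.28
Solving the 2×2 system: x ≈ 44.3, y ≈ 39.8 km.

x ≈ 44.3 km, y ≈ 39.8 km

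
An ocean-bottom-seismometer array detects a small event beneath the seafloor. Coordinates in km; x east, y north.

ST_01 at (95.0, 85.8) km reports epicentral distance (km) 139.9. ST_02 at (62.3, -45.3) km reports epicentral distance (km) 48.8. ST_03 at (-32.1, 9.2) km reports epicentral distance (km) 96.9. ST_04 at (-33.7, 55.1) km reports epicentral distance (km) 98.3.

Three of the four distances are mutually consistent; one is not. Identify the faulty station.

Solve using three stations at a time. Using ST_01, ST_02, ST_04 (subtract circle equations pairwise → linear system) gives (x, y) ≈ (16.0, -29.7).
Distances from that point to each station vs reported:
  ST_01: calculated 139.9 vs reported 139.9 → residual 0.0 km
  ST_02: calculated 48.8 vs reported 48.8 → residual 0.0 km
  ST_03: calculated 61.9 vs reported 96.9 → residual 35.0 km
  ST_04: calculated 98.3 vs reported 98.3 → residual 0.0 km
ST_01, ST_02, ST_04 are mutually consistent (residuals ≈ 0); ST_03 is off by 35.0 km.

ST_03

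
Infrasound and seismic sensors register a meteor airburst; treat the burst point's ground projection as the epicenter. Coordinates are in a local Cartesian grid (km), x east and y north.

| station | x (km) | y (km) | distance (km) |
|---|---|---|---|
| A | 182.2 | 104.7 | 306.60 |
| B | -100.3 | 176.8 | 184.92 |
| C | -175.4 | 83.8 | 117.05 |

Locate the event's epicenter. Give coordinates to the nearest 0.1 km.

Circle about each station: (x − 182.2)² + (y − 104.7)² = 306.60²; (x + 100.3)² + (y − 176.8)² = 184.92²; (x + 175.4)² + (y − 83.8)² = 117.05².
Subtracting the A equation from the B and C equations removes the quadratic terms:
-565.0 x + 144.2 y = 56967.55
-715.2 x − 41.8 y = 73931.53
Solving the 2×2 system: x ≈ -102.9, y ≈ -8.1 km.

-102.9 km east, -8.1 km north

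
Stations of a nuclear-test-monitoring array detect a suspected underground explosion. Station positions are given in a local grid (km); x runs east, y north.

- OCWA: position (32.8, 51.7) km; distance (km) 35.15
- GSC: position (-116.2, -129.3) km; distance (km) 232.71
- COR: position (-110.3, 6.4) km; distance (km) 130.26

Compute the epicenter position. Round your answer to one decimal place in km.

(3.1, 70.5)

Circle about each station: (x − 32.8)² + (y − 51.7)² = 35.15²; (x + 116.2)² + (y + 129.3)² = 232.71²; (x + 110.3)² + (y − 6.4)² = 130.26².
Subtracting the OCWA equation from the GSC and COR equations removes the quadratic terms:
-298.0 x − 362.0 y = -26446.22
-286.2 x − 90.6 y = -7273.83
Solving the 2×2 system: x ≈ 3.1, y ≈ 70.5 km.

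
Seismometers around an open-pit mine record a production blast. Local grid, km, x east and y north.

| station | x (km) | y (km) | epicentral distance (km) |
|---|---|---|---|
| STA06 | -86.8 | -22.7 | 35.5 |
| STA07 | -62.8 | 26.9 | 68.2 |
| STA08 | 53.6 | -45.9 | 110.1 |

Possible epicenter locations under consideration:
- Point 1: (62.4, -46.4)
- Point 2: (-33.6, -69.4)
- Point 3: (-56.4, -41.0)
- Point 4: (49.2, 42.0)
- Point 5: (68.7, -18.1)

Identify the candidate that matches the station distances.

For each candidate, compare |candidate − station| to the reported distance:
Point 1: residuals STA06 115.6, STA07 76.9, STA08 101.3 → max 115.6 km
Point 2: residuals STA06 35.3, STA07 32.4, STA08 19.8 → max 35.3 km
Point 3: residuals STA06 0.0, STA07 0.0, STA08 0.0 → max 0.0 km
Point 4: residuals STA06 115.1, STA07 44.8, STA08 22.1 → max 115.1 km
Point 5: residuals STA06 120.1, STA07 70.8, STA08 78.5 → max 120.1 km
Only Point 3 has all residuals ≈ 0.

Point 3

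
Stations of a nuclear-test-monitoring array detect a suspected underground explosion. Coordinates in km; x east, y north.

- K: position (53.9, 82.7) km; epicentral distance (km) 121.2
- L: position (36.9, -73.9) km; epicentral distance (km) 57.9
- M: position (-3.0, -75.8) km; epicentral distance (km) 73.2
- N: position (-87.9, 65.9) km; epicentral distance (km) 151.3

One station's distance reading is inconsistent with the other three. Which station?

K

Solve using three stations at a time. Using L, M, N (subtract circle equations pairwise → linear system) gives (x, y) ≈ (39.3, -16.0).
Distances from that point to each station vs reported:
  K: calculated 99.8 vs reported 121.2 → residual 21.4 km
  L: calculated 57.9 vs reported 57.9 → residual 0.0 km
  M: calculated 73.2 vs reported 73.2 → residual 0.0 km
  N: calculated 151.3 vs reported 151.3 → residual 0.0 km
L, M, N are mutually consistent (residuals ≈ 0); K is off by 21.4 km.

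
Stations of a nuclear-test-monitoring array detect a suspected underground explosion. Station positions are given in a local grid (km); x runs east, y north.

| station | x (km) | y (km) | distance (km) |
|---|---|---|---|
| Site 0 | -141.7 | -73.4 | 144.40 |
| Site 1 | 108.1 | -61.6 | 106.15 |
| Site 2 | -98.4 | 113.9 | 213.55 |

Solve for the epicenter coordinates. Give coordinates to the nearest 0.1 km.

Circle about each station: (x + 141.7)² + (y + 73.4)² = 144.40²; (x − 108.1)² + (y + 61.6)² = 106.15²; (x + 98.4)² + (y − 113.9)² = 213.55².
Subtracting pairs of circle equations eliminates x²+y² and gives linear equations (the radical axes):
499.6 x + 23.6 y = -402.74
86.6 x + 374.6 y = -27562.92
Solving the 2×2 system: x ≈ 2.7, y ≈ -74.2 km.

(2.7, -74.2)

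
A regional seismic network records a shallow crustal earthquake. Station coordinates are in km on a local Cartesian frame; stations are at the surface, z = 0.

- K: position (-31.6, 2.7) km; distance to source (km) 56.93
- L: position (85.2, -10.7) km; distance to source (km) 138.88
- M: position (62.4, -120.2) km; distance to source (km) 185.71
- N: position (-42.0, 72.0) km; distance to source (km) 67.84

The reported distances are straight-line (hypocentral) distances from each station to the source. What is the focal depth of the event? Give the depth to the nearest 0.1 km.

50.9 km

Each station gives a sphere (x−x_i)² + (y−y_i)² + z² = d_i² (stations at z=0).
Subtracting the K sphere from L and M: z² cancels, leaving linear equations in x and y:
233.6 x − 26.8 y = -9678.95
188.0 x − 245.8 y = -13911.23
Solving: x ≈ -38.302, y ≈ 27.301 km (keep extra digits for the depth step; rounded: -38.3, 27.3).
Then from the K sphere: z² = 56.93² − (x + 31.6)² − (y − 2.7)² with x = -38.302, y = 27.301, so z ≈ 50.901 ≈ 50.9 km.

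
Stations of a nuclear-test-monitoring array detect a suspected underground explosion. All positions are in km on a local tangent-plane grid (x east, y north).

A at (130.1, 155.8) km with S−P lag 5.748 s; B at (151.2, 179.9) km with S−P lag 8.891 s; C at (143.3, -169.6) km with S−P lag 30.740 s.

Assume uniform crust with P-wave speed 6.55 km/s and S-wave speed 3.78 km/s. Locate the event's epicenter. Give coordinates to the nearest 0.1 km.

(125.8, 104.6)

Distance from S−P lag: d = Δt · v_P v_S / (v_P − v_S) = Δt · (6.55·3.78)/(6.55−3.78) ≈ 8.9383·Δt.
So d_A = 51.38, d_B = 79.47, d_C = 274.76 km.
Circle about each station: (x − 130.1)² + (y − 155.8)² = 51.38²; (x − 151.2)² + (y − 179.9)² = 79.47²; (x − 143.3)² + (y + 169.6)² = 274.76².
Subtracting pairs of circle equations eliminates x²+y² and gives linear equations (the radical axes):
42.2 x + 48.2 y = 10350.22
26.4 x − 650.8 y = -64753.75
Solving the 2×2 system: x ≈ 125.8, y ≈ 104.6 km.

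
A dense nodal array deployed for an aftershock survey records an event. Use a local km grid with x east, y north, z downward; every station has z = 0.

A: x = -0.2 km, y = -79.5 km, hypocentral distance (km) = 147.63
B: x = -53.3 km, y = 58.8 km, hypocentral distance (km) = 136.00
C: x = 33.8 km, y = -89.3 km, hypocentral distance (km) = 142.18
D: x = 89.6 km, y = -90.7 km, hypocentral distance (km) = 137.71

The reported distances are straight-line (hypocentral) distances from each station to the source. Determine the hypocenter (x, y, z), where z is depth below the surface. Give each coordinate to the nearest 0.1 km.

x ≈ 76.2 km, y ≈ 41.1 km, depth ≈ 37.6 km

Each station gives a sphere (x−x_i)² + (y−y_i)² + z² = d_i² (stations at z=0).
Subtracting the A sphere from B and C: z² cancels, leaving linear equations in x and y:
-106.2 x + 276.6 y = 3276.66
68.0 x − 19.6 y = 4376.10
Solving: x ≈ 76.202, y ≈ 41.104 km (keep extra digits for the depth step; rounded: 76.2, 41.1).
Then from the A sphere: z² = 147.63² − (x + 0.2)² − (y + 79.5)² with x = 76.202, y = 41.104, so z ≈ 37.577 ≈ 37.6 km.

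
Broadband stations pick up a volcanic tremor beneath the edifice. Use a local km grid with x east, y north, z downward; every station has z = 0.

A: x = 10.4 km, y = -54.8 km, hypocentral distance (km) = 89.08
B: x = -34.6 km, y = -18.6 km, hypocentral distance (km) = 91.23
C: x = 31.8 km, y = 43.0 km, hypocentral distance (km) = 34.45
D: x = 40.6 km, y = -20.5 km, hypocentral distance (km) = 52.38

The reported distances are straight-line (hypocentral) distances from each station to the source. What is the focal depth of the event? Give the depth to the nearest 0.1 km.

Each station gives a sphere (x−x_i)² + (y−y_i)² + z² = d_i² (stations at z=0).
Subtracting the A sphere from B and C: z² cancels, leaving linear equations in x and y:
-90.0 x + 72.4 y = -1955.75
42.8 x + 195.6 y = 6497.48
Solving: x ≈ 41.200, y ≈ 24.203 km (keep extra digits for the depth step; rounded: 41.2, 24.2).
Then from the A sphere: z² = 89.08² − (x − 10.4)² − (y + 54.8)² with x = 41.200, y = 24.203, so z ≈ 27.297 ≈ 27.3 km.
Check against D (with the unrounded solution): distance 52.38 ≈ 52.38 km. ✓

depth ≈ 27.3 km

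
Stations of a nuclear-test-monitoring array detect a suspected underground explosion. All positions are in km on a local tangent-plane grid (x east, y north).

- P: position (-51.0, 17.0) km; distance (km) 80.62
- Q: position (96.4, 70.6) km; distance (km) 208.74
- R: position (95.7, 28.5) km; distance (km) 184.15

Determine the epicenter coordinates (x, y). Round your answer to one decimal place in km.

x ≈ -64.4 km, y ≈ -62.5 km

Circle about each station: (x + 51.0)² + (y − 17.0)² = 80.62²; (x − 96.4)² + (y − 70.6)² = 208.74²; (x − 95.7)² + (y − 28.5)² = 184.15².
Subtracting the P equation from the Q and R equations removes the quadratic terms:
294.8 x + 107.2 y = -25685.48
293.4 x + 23.0 y = -20330.90
Solving the 2×2 system: x ≈ -64.4, y ≈ -62.5 km.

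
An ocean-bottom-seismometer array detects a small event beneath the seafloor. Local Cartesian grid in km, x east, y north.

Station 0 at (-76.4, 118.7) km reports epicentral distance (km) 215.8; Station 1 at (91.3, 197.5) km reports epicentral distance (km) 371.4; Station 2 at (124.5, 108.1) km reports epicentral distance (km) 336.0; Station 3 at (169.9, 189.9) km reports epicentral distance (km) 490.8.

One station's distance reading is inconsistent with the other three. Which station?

Solve using three stations at a time. Using Station 0, Station 1, Station 2 (subtract circle equations pairwise → linear system) gives (x, y) ≈ (-151.4, -83.6).
Distances from that point to each station vs reported:
  Station 0: calculated 215.7 vs reported 215.8 → residual 0.1 km
  Station 1: calculated 371.4 vs reported 371.4 → residual 0.0 km
  Station 2: calculated 335.9 vs reported 336.0 → residual 0.1 km
  Station 3: calculated 421.9 vs reported 490.8 → residual 68.9 km
Station 0, Station 1, Station 2 are mutually consistent (residuals ≈ 0); Station 3 is off by 68.9 km.

Station 3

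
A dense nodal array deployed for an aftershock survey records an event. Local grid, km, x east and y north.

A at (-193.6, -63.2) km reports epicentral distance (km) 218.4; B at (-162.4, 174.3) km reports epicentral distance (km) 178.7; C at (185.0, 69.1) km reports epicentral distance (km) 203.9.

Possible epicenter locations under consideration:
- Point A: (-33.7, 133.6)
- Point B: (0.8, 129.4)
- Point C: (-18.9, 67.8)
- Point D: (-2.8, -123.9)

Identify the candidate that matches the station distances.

Point C

For each candidate, compare |candidate − station| to the reported distance:
Point A: residuals A 35.2, B 43.7, C 24.1 → max 43.7 km
Point B: residuals A 55.3, B 9.4, C 10.1 → max 55.3 km
Point C: residuals A 0.0, B 0.0, C 0.0 → max 0.0 km
Point D: residuals A 18.2, B 159.5, C 65.4 → max 159.5 km
Only Point C has all residuals ≈ 0.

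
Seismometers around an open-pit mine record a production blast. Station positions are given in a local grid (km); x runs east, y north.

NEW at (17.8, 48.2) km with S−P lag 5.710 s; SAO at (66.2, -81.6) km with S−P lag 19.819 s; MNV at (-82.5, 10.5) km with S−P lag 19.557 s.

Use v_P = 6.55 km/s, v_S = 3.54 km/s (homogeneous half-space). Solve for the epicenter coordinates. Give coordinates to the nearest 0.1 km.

55.6 km east, 70.7 km north

Distance from S−P lag: d = Δt · v_P v_S / (v_P − v_S) = Δt · (6.55·3.54)/(6.55−3.54) ≈ 7.7033·Δt.
So d_NEW = 43.99, d_SAO = 152.67, d_MNV = 150.65 km.
Circle about each station: (x − 17.8)² + (y − 48.2)² = 43.99²; (x − 66.2)² + (y + 81.6)² = 152.67²; (x + 82.5)² + (y − 10.5)² = 150.65².
Subtracting the NEW equation from the SAO and MNV equations removes the quadratic terms:
96.8 x − 259.6 y = -12972.09
-200.6 x − 75.4 y = -16483.88
Solving the 2×2 system: x ≈ 55.6, y ≈ 70.7 km.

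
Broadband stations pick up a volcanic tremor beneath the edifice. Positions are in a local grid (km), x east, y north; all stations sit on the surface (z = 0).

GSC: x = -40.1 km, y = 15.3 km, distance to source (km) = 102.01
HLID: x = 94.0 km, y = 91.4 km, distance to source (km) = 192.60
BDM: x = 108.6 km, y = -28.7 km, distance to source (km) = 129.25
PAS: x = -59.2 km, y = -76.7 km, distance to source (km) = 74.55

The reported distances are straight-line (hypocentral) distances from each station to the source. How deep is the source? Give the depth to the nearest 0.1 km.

depth ≈ 49.7 km

Each station gives a sphere (x−x_i)² + (y−y_i)² + z² = d_i² (stations at z=0).
Subtracting the GSC sphere from HLID and BDM: z² cancels, leaving linear equations in x and y:
268.2 x + 152.2 y = -11340.86
297.4 x − 88.0 y = 4476.03
Solving: x ≈ -4.599, y ≈ -66.408 km (keep extra digits for the depth step; rounded: -4.6, -66.4).
Then from the GSC sphere: z² = 102.01² − (x + 40.1)² − (y − 15.3)² with x = -4.599, y = -66.408, so z ≈ 49.694 ≈ 49.7 km.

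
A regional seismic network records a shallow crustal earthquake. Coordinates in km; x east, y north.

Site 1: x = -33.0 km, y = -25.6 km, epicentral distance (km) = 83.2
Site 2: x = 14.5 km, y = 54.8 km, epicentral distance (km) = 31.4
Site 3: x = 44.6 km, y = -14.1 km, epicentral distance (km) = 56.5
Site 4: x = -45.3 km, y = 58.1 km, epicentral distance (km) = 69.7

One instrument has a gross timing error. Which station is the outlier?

Solve using three stations at a time. Using Site 1, Site 3, Site 4 (subtract circle equations pairwise → linear system) gives (x, y) ≈ (21.3, 37.5).
Distances from that point to each station vs reported:
  Site 1: calculated 83.2 vs reported 83.2 → residual 0.0 km
  Site 2: calculated 18.6 vs reported 31.4 → residual 12.8 km
  Site 3: calculated 56.6 vs reported 56.5 → residual 0.1 km
  Site 4: calculated 69.8 vs reported 69.7 → residual 0.1 km
Site 1, Site 3, Site 4 are mutually consistent (residuals ≈ 0); Site 2 is off by 12.8 km.

Site 2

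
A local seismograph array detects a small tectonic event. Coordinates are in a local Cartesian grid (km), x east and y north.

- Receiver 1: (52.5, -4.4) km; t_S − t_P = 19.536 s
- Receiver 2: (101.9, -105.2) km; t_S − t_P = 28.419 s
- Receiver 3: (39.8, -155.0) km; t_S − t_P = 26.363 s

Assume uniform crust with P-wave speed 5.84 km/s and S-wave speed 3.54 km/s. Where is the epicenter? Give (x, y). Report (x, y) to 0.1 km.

Distance from S−P lag: d = Δt · v_P v_S / (v_P − v_S) = Δt · (5.84·3.54)/(5.84−3.54) ≈ 8.9885·Δt.
So d_Receiver 1 = 175.60, d_Receiver 2 = 255.44, d_Receiver 3 = 236.96 km.
Circle about each station: (x − 52.5)² + (y + 4.4)² = 175.60²; (x − 101.9)² + (y + 105.2)² = 255.44²; (x − 39.8)² + (y + 155.0)² = 236.96².
Subtracting the Receiver 1 equation from the Receiver 2 and Receiver 3 equations removes the quadratic terms:
98.8 x − 201.6 y = -15739.19
-25.4 x − 301.2 y = -2481.25
Solving the 2×2 system: x ≈ -121.6, y ≈ 18.5 km.
Check against Receiver 1 (with the unrounded x, y): √((x − 52.5)²+(y + 4.4)²) = 175.57 ≈ 175.60 km. ✓

-121.6 km east, 18.5 km north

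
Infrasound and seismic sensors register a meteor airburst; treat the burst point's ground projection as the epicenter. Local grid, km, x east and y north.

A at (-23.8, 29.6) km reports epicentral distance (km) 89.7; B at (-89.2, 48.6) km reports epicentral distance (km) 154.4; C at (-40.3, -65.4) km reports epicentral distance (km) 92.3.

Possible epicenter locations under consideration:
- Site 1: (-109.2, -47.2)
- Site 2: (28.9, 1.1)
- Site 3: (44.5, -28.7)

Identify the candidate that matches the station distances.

For each candidate, compare |candidate − station| to the reported distance:
Site 1: residuals A 25.2, B 56.5, C 21.0 → max 56.5 km
Site 2: residuals A 29.8, B 27.1, C 3.7 → max 29.8 km
Site 3: residuals A 0.1, B 0.0, C 0.1 → max 0.1 km
Only Site 3 has all residuals ≈ 0.

Site 3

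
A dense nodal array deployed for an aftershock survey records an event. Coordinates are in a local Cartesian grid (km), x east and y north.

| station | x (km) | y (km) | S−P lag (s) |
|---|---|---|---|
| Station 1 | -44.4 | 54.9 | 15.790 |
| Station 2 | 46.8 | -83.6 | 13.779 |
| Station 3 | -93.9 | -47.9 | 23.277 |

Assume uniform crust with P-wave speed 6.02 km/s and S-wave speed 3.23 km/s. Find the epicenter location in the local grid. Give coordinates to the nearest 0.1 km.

Distance from S−P lag: d = Δt · v_P v_S / (v_P − v_S) = Δt · (6.02·3.23)/(6.02−3.23) ≈ 6.9694·Δt.
So d_Station 1 = 110.05, d_Station 2 = 96.03, d_Station 3 = 162.23 km.
Circle about each station: (x + 44.4)² + (y − 54.9)² = 110.05²; (x − 46.8)² + (y + 83.6)² = 96.03²; (x + 93.9)² + (y + 47.9)² = 162.23².
Subtracting pairs of circle equations eliminates x²+y² and gives linear equations (the radical axes):
182.4 x − 277.0 y = 7083.07
-99.0 x − 205.6 y = -8081.32
Solving the 2×2 system: x ≈ 56.9, y ≈ 11.9 km.

(56.9, 11.9)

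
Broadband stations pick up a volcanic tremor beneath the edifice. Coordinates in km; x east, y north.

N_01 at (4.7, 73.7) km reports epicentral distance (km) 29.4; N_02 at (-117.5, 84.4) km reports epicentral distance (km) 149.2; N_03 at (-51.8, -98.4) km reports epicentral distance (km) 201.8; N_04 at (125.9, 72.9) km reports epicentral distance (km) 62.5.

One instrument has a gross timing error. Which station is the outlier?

N_04

Solve using three stations at a time. Using N_01, N_02, N_03 (subtract circle equations pairwise → linear system) gives (x, y) ≈ (31.7, 85.3).
Distances from that point to each station vs reported:
  N_01: calculated 29.4 vs reported 29.4 → residual 0.0 km
  N_02: calculated 149.2 vs reported 149.2 → residual 0.0 km
  N_03: calculated 201.8 vs reported 201.8 → residual 0.0 km
  N_04: calculated 95.0 vs reported 62.5 → residual 32.5 km
N_01, N_02, N_03 are mutually consistent (residuals ≈ 0); N_04 is off by 32.5 km.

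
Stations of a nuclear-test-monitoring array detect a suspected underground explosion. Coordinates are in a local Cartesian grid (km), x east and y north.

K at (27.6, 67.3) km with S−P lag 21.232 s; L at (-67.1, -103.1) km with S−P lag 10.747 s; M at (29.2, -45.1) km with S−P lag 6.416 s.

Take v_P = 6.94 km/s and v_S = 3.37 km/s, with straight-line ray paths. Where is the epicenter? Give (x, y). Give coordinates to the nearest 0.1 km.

x ≈ -6.3 km, y ≈ -67.6 km

Distance from S−P lag: d = Δt · v_P v_S / (v_P − v_S) = Δt · (6.94·3.37)/(6.94−3.37) ≈ 6.5512·Δt.
So d_K = 139.10, d_L = 70.41, d_M = 42.03 km.
Circle about each station: (x − 27.6)² + (y − 67.3)² = 139.10²; (x + 67.1)² + (y + 103.1)² = 70.41²; (x − 29.2)² + (y + 45.1)² = 42.03².
Subtracting pairs of circle equations eliminates x²+y² and gives linear equations (the radical axes):
-189.4 x − 340.8 y = 24232.21
3.2 x − 224.8 y = 15177.89
Solving the 2×2 system: x ≈ -6.3, y ≈ -67.6 km.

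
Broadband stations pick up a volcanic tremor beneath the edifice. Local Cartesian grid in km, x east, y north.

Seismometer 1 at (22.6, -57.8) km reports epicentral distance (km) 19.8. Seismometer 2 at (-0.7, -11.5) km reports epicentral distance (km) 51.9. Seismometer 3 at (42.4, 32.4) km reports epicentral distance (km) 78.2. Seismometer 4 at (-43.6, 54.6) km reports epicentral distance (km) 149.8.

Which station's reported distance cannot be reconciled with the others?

Seismometer 4

Solve using three stations at a time. Using Seismometer 1, Seismometer 2, Seismometer 3 (subtract circle equations pairwise → linear system) gives (x, y) ≈ (38.4, -45.7).
Distances from that point to each station vs reported:
  Seismometer 1: calculated 19.9 vs reported 19.8 → residual 0.1 km
  Seismometer 2: calculated 51.9 vs reported 51.9 → residual 0.0 km
  Seismometer 3: calculated 78.2 vs reported 78.2 → residual 0.0 km
  Seismometer 4: calculated 129.5 vs reported 149.8 → residual 20.3 km
Seismometer 1, Seismometer 2, Seismometer 3 are mutually consistent (residuals ≈ 0); Seismometer 4 is off by 20.3 km.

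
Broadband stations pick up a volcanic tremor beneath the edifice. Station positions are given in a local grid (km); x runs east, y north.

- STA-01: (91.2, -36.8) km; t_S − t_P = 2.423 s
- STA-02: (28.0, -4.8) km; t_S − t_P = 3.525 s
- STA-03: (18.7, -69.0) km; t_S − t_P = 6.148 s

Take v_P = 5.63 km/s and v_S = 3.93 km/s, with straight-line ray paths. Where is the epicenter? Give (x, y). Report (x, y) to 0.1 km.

x ≈ 73.5 km, y ≈ -10.7 km

Distance from S−P lag: d = Δt · v_P v_S / (v_P − v_S) = Δt · (5.63·3.93)/(5.63−3.93) ≈ 13.0152·Δt.
So d_STA-01 = 31.54, d_STA-02 = 45.88, d_STA-03 = 80.02 km.
Circle about each station: (x − 91.2)² + (y + 36.8)² = 31.54²; (x − 28.0)² + (y + 4.8)² = 45.88²; (x − 18.7)² + (y + 69.0)² = 80.02².
Subtracting the STA-01 equation from the STA-02 and STA-03 equations removes the quadratic terms:
-126.4 x + 64.0 y = -9974.84
-145.0 x − 64.4 y = -9969.42
Solving the 2×2 system: x ≈ 73.5, y ≈ -10.7 km.
Check against STA-01 (with the unrounded x, y): √((x − 91.2)²+(y + 36.8)²) = 31.54 ≈ 31.54 km. ✓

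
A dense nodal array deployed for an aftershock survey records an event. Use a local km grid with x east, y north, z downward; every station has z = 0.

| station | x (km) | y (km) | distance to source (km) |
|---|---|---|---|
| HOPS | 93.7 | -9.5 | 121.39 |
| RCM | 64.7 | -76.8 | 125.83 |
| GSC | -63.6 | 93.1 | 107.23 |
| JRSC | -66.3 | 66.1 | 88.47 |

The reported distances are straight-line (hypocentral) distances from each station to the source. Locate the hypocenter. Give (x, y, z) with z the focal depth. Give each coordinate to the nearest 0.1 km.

(-18.0, 6.9, 44.6)

Each station gives a sphere (x−x_i)² + (y−y_i)² + z² = d_i² (stations at z=0).
Subtracting the HOPS sphere from RCM and GSC: z² cancels, leaving linear equations in x and y:
-58.0 x − 134.6 y = 116.73
-314.6 x + 205.2 y = 7079.89
Solving: x ≈ -18.009, y ≈ 6.893 km (keep extra digits for the depth step; rounded: -18.0, 6.9).
Then from the HOPS sphere: z² = 121.39² − (x − 93.7)² − (y + 9.5)² with x = -18.009, y = 6.893, so z ≈ 44.586 ≈ 44.6 km.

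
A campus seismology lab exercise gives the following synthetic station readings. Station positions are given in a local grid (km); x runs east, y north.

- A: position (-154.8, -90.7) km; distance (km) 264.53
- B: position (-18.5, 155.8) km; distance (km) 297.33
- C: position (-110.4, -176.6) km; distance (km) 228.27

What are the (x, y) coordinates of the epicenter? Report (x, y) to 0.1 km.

x ≈ 108.8 km, y ≈ -112.9 km

Circle about each station: (x + 154.8)² + (y + 90.7)² = 264.53²; (x + 18.5)² + (y − 155.8)² = 297.33²; (x + 110.4)² + (y + 176.6)² = 228.27².
Subtracting pairs of circle equations eliminates x²+y² and gives linear equations (the radical axes):
272.6 x + 493.0 y = -26002.65
88.8 x − 171.8 y = 29055.12
Solving the 2×2 system: x ≈ 108.8, y ≈ -112.9 km.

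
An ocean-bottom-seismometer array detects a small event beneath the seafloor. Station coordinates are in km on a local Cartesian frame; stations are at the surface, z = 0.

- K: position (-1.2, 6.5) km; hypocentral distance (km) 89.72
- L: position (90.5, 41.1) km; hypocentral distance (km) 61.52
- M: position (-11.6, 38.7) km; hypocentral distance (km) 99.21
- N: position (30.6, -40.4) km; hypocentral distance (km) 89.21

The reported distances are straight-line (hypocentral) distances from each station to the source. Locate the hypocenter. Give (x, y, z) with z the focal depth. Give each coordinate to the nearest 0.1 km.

x ≈ 69.6 km, y ≈ 19.3 km, depth ≈ 53.6 km

Each station gives a sphere (x−x_i)² + (y−y_i)² + z² = d_i² (stations at z=0).
Subtracting the K sphere from L and M: z² cancels, leaving linear equations in x and y:
183.4 x + 69.2 y = 14100.74
-20.8 x + 64.4 y = -204.39
Solving: x ≈ 69.601, y ≈ 19.306 km (keep extra digits for the depth step; rounded: 69.6, 19.3).
Then from the K sphere: z² = 89.72² − (x + 1.2)² − (y − 6.5)² with x = 69.601, y = 19.306, so z ≈ 53.599 ≈ 53.6 km.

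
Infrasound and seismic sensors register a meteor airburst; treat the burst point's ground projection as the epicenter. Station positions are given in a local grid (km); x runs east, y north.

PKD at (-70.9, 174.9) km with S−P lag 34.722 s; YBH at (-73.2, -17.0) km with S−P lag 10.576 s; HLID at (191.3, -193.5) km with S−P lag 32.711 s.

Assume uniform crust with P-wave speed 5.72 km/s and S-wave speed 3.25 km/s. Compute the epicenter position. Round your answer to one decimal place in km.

x ≈ -28.7 km, y ≈ -83.0 km

Distance from S−P lag: d = Δt · v_P v_S / (v_P − v_S) = Δt · (5.72·3.25)/(5.72−3.25) ≈ 7.5263·Δt.
So d_PKD = 261.33, d_YBH = 79.60, d_HLID = 246.19 km.
Circle about each station: (x + 70.9)² + (y − 174.9)² = 261.33²; (x + 73.2)² + (y + 17.0)² = 79.60²; (x − 191.3)² + (y + 193.5)² = 246.19².
Subtracting pairs of circle equations eliminates x²+y² and gives linear equations (the radical axes):
-4.6 x − 383.8 y = 31987.63
524.4 x − 736.8 y = 46104.97
Solving the 2×2 system: x ≈ -28.7, y ≈ -83.0 km.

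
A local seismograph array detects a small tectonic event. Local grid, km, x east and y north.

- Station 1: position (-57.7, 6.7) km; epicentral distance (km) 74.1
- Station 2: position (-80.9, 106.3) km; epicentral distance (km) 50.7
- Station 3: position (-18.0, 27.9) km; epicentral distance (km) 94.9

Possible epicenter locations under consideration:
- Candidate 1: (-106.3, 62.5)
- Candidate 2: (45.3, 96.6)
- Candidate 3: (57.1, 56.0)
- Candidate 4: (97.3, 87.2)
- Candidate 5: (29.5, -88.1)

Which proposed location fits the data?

Candidate 1

For each candidate, compare |candidate − station| to the reported distance:
Candidate 1: residuals Station 1 0.1, Station 2 0.1, Station 3 0.1 → max 0.1 km
Candidate 2: residuals Station 1 62.6, Station 2 75.9, Station 3 1.5 → max 75.9 km
Candidate 3: residuals Station 1 50.8, Station 2 96.2, Station 3 14.7 → max 96.2 km
Candidate 4: residuals Station 1 100.6, Station 2 128.5, Station 3 34.8 → max 128.5 km
Candidate 5: residuals Station 1 54.7, Station 2 172.9, Station 3 30.4 → max 172.9 km
Only Candidate 1 has all residuals ≈ 0.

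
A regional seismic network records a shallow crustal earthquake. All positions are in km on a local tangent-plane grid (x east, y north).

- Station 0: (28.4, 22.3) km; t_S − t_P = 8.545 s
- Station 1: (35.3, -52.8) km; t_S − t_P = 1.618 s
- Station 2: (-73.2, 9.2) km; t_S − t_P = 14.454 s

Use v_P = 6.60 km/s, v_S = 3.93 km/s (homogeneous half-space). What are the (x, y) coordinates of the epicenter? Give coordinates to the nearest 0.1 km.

x ≈ 50.2 km, y ≈ -57.8 km

Distance from S−P lag: d = Δt · v_P v_S / (v_P − v_S) = Δt · (6.60·3.93)/(6.60−3.93) ≈ 9.7146·Δt.
So d_Station 0 = 83.01, d_Station 1 = 15.72, d_Station 2 = 140.41 km.
Circle about each station: (x − 28.4)² + (y − 22.3)² = 83.01²; (x − 35.3)² + (y + 52.8)² = 15.72²; (x + 73.2)² + (y − 9.2)² = 140.41².
Subtracting pairs of circle equations eliminates x²+y² and gives linear equations (the radical axes):
13.8 x − 150.2 y = 9373.62
-203.2 x − 26.2 y = -8685.28
Solving the 2×2 system: x ≈ 50.2, y ≈ -57.8 km.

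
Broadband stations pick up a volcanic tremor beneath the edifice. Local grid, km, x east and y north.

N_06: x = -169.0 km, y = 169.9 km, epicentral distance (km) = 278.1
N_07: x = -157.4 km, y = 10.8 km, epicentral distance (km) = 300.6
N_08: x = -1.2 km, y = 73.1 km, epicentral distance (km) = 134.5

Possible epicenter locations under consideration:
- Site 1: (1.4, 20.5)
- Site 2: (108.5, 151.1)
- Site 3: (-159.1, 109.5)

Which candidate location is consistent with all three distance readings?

Site 2

For each candidate, compare |candidate − station| to the reported distance:
Site 1: residuals N_06 51.5, N_07 141.5, N_08 81.8 → max 141.5 km
Site 2: residuals N_06 0.0, N_07 0.0, N_08 0.1 → max 0.1 km
Site 3: residuals N_06 216.9, N_07 201.9, N_08 27.5 → max 216.9 km
Only Site 2 has all residuals ≈ 0.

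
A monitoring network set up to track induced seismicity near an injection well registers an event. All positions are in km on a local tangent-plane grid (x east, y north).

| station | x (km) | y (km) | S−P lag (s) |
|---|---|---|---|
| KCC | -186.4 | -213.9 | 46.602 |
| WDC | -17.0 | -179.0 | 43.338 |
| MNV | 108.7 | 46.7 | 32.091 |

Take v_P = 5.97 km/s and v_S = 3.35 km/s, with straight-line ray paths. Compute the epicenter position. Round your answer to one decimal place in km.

Distance from S−P lag: d = Δt · v_P v_S / (v_P − v_S) = Δt · (5.97·3.35)/(5.97−3.35) ≈ 7.6334·Δt.
So d_KCC = 355.73, d_WDC = 330.82, d_MNV = 244.96 km.
Circle about each station: (x + 186.4)² + (y + 213.9)² = 355.73²; (x + 17.0)² + (y + 179.0)² = 330.82²; (x − 108.7)² + (y − 46.7)² = 244.96².
Subtracting the KCC equation from the WDC and MNV equations removes the quadratic terms:
338.8 x + 69.8 y = -31066.21
590.2 x + 521.2 y = 36.84
Solving the 2×2 system: x ≈ -119.6, y ≈ 135.5 km.
Check against KCC (with the unrounded x, y): √((x + 186.4)²+(y + 213.9)²) = 355.75 ≈ 355.73 km. ✓

-119.6 km east, 135.5 km north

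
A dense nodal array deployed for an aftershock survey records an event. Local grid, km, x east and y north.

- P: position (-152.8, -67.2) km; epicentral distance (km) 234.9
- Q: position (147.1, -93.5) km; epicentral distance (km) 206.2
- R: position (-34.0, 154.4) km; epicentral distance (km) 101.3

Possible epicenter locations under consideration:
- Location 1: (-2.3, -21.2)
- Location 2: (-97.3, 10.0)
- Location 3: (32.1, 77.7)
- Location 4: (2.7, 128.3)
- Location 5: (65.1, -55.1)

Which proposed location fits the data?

For each candidate, compare |candidate − station| to the reported distance:
Location 1: residuals P 77.5, Q 40.2, R 77.1 → max 77.5 km
Location 2: residuals P 139.8, Q 59.2, R 56.4 → max 139.8 km
Location 3: residuals P 0.0, Q 0.0, R 0.0 → max 0.0 km
Location 4: residuals P 14.9, Q 58.5, R 56.3 → max 58.5 km
Location 5: residuals P 16.7, Q 115.7, R 130.5 → max 130.5 km
Only Location 3 has all residuals ≈ 0.

Location 3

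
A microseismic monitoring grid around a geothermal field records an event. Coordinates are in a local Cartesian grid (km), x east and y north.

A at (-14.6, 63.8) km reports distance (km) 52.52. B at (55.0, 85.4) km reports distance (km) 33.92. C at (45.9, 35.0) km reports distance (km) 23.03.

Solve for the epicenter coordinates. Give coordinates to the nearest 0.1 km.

Circle about each station: (x + 14.6)² + (y − 63.8)² = 52.52²; (x − 55.0)² + (y − 85.4)² = 33.92²; (x − 45.9)² + (y − 35.0)² = 23.03².
Subtracting the A equation from the B and C equations removes the quadratic terms:
139.2 x + 43.2 y = 7642.34
121.0 x − 57.6 y = 1276.18
Solving the 2×2 system: x ≈ 37.4, y ≈ 56.4 km.

(37.4, 56.4)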